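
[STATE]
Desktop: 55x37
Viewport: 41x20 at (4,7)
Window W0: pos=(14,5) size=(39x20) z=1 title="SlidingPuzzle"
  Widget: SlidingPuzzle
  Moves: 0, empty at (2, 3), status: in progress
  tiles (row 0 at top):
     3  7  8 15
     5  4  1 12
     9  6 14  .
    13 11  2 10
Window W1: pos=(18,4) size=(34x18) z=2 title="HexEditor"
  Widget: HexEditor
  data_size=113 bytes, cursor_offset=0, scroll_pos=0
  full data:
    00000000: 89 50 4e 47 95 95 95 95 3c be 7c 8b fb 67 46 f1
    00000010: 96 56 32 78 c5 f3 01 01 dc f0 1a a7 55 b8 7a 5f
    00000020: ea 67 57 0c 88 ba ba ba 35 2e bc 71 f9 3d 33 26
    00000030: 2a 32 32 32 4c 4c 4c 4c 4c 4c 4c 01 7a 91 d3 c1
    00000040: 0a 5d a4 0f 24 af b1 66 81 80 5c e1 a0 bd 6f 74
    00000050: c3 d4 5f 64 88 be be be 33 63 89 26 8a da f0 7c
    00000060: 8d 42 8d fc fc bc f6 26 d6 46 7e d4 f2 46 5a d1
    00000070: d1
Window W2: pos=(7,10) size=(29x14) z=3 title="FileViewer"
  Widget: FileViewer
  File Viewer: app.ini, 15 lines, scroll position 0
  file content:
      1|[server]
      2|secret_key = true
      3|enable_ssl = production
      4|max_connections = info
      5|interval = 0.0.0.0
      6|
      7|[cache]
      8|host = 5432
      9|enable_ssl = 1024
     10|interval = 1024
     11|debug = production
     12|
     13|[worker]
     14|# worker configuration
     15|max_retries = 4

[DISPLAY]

          ┠───┃00000000  89 50 4e 47 95 9
          ┃┌──┃00000010  96 56 32 78 c5 f
          ┃│  ┃00000020  ea 67 57 0c 88 b
   ┏━━━━━━━━━━━━━━━━━━━━━━━━━━━┓2 32 4c 4
   ┃ FileViewer                ┃4 0f 24 a
   ┠───────────────────────────┨f 64 88 b
   ┃[server]                  ▲┃d fc fc b
   ┃secret_key = true         █┃         
   ┃enable_ssl = production   ░┃         
   ┃max_connections = info    ░┃         
   ┃interval = 0.0.0.0        ░┃         
   ┃                          ░┃         
   ┃[cache]                   ░┃         
   ┃host = 5432               ░┃         
   ┃enable_ssl = 1024         ░┃━━━━━━━━━
   ┃interval = 1024           ▼┃         
   ┗━━━━━━━━━━━━━━━━━━━━━━━━━━━┛         
          ┗━━━━━━━━━━━━━━━━━━━━━━━━━━━━━━
                                         
                                         


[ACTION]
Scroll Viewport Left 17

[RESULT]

              ┠───┃00000000  89 50 4e 47 
              ┃┌──┃00000010  96 56 32 78 
              ┃│  ┃00000020  ea 67 57 0c 
       ┏━━━━━━━━━━━━━━━━━━━━━━━━━━━┓2 32 
       ┃ FileViewer                ┃4 0f 
       ┠───────────────────────────┨f 64 
       ┃[server]                  ▲┃d fc 
       ┃secret_key = true         █┃     
       ┃enable_ssl = production   ░┃     
       ┃max_connections = info    ░┃     
       ┃interval = 0.0.0.0        ░┃     
       ┃                          ░┃     
       ┃[cache]                   ░┃     
       ┃host = 5432               ░┃     
       ┃enable_ssl = 1024         ░┃━━━━━
       ┃interval = 1024           ▼┃     
       ┗━━━━━━━━━━━━━━━━━━━━━━━━━━━┛     
              ┗━━━━━━━━━━━━━━━━━━━━━━━━━━
                                         
                                         


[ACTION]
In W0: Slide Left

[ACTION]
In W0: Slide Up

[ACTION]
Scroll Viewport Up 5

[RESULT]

                                         
                                         
                  ┏━━━━━━━━━━━━━━━━━━━━━━
              ┏━━━┃ HexEditor            
              ┃ Sl┠──────────────────────
              ┠───┃00000000  89 50 4e 47 
              ┃┌──┃00000010  96 56 32 78 
              ┃│  ┃00000020  ea 67 57 0c 
       ┏━━━━━━━━━━━━━━━━━━━━━━━━━━━┓2 32 
       ┃ FileViewer                ┃4 0f 
       ┠───────────────────────────┨f 64 
       ┃[server]                  ▲┃d fc 
       ┃secret_key = true         █┃     
       ┃enable_ssl = production   ░┃     
       ┃max_connections = info    ░┃     
       ┃interval = 0.0.0.0        ░┃     
       ┃                          ░┃     
       ┃[cache]                   ░┃     
       ┃host = 5432               ░┃     
       ┃enable_ssl = 1024         ░┃━━━━━


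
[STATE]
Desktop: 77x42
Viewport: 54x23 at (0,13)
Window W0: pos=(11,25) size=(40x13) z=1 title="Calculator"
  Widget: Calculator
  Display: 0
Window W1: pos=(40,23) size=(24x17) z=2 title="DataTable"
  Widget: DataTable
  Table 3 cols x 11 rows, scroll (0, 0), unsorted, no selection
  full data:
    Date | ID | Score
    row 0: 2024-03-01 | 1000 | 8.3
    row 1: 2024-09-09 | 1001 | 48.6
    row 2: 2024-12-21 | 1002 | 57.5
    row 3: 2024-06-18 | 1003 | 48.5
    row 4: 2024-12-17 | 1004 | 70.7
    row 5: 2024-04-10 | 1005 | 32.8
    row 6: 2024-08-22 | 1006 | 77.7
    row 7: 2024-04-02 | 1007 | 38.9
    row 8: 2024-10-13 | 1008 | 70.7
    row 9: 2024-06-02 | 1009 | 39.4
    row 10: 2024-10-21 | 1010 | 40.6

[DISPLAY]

                                                      
                                                      
                                                      
                                                      
                                                      
                                                      
                                                      
                                                      
                                                      
                                                      
                                        ┏━━━━━━━━━━━━━
                                        ┃ DataTable   
           ┏━━━━━━━━━━━━━━━━━━━━━━━━━━━━┠─────────────
           ┃ Calculator                 ┃Date      │ID
           ┠────────────────────────────┃──────────┼──
           ┃                            ┃2024-03-01│10
           ┃┌───┬───┬───┬───┐           ┃2024-09-09│10
           ┃│ 7 │ 8 │ 9 │ ÷ │           ┃2024-12-21│10
           ┃├───┼───┼───┼───┤           ┃2024-06-18│10
           ┃│ 4 │ 5 │ 6 │ × │           ┃2024-12-17│10
           ┃├───┼───┼───┼───┤           ┃2024-04-10│10
           ┃│ 1 │ 2 │ 3 │ - │           ┃2024-08-22│10
           ┃├───┼───┼───┼───┤           ┃2024-04-02│10


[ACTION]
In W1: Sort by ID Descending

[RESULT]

                                                      
                                                      
                                                      
                                                      
                                                      
                                                      
                                                      
                                                      
                                                      
                                                      
                                        ┏━━━━━━━━━━━━━
                                        ┃ DataTable   
           ┏━━━━━━━━━━━━━━━━━━━━━━━━━━━━┠─────────────
           ┃ Calculator                 ┃Date      │ID
           ┠────────────────────────────┃──────────┼──
           ┃                            ┃2024-10-21│10
           ┃┌───┬───┬───┬───┐           ┃2024-06-02│10
           ┃│ 7 │ 8 │ 9 │ ÷ │           ┃2024-10-13│10
           ┃├───┼───┼───┼───┤           ┃2024-04-02│10
           ┃│ 4 │ 5 │ 6 │ × │           ┃2024-08-22│10
           ┃├───┼───┼───┼───┤           ┃2024-04-10│10
           ┃│ 1 │ 2 │ 3 │ - │           ┃2024-12-17│10
           ┃├───┼───┼───┼───┤           ┃2024-06-18│10


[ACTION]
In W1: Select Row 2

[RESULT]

                                                      
                                                      
                                                      
                                                      
                                                      
                                                      
                                                      
                                                      
                                                      
                                                      
                                        ┏━━━━━━━━━━━━━
                                        ┃ DataTable   
           ┏━━━━━━━━━━━━━━━━━━━━━━━━━━━━┠─────────────
           ┃ Calculator                 ┃Date      │ID
           ┠────────────────────────────┃──────────┼──
           ┃                            ┃2024-10-21│10
           ┃┌───┬───┬───┬───┐           ┃2024-06-02│10
           ┃│ 7 │ 8 │ 9 │ ÷ │           ┃>024-10-13│10
           ┃├───┼───┼───┼───┤           ┃2024-04-02│10
           ┃│ 4 │ 5 │ 6 │ × │           ┃2024-08-22│10
           ┃├───┼───┼───┼───┤           ┃2024-04-10│10
           ┃│ 1 │ 2 │ 3 │ - │           ┃2024-12-17│10
           ┃├───┼───┼───┼───┤           ┃2024-06-18│10


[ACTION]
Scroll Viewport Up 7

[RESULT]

                                                      
                                                      
                                                      
                                                      
                                                      
                                                      
                                                      
                                                      
                                                      
                                                      
                                                      
                                                      
                                                      
                                                      
                                                      
                                                      
                                                      
                                        ┏━━━━━━━━━━━━━
                                        ┃ DataTable   
           ┏━━━━━━━━━━━━━━━━━━━━━━━━━━━━┠─────────────
           ┃ Calculator                 ┃Date      │ID
           ┠────────────────────────────┃──────────┼──
           ┃                            ┃2024-10-21│10


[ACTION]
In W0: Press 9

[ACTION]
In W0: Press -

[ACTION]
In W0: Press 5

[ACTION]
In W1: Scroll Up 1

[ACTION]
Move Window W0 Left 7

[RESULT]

                                                      
                                                      
                                                      
                                                      
                                                      
                                                      
                                                      
                                                      
                                                      
                                                      
                                                      
                                                      
                                                      
                                                      
                                                      
                                                      
                                                      
                                        ┏━━━━━━━━━━━━━
                                        ┃ DataTable   
    ┏━━━━━━━━━━━━━━━━━━━━━━━━━━━━━━━━━━━┠─────────────
    ┃ Calculator                        ┃Date      │ID
    ┠───────────────────────────────────┃──────────┼──
    ┃                                   ┃2024-10-21│10


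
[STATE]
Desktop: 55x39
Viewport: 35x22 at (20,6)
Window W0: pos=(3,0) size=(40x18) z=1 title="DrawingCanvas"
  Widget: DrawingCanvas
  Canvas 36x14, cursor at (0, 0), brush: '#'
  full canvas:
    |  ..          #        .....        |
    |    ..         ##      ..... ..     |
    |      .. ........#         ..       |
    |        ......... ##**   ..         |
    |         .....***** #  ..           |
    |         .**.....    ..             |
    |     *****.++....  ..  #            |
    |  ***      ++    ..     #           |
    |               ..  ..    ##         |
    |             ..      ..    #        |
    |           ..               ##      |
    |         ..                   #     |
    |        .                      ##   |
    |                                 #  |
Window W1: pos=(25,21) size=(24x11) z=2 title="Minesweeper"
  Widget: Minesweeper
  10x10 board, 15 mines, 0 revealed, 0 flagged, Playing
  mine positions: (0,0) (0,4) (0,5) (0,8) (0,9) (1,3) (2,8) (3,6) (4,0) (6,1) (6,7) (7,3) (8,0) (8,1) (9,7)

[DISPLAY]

. ##**   ..           ┃            
*** #  ..             ┃            
.    ..               ┃            
.  ..  #              ┃            
 ..     #             ┃            
.  ..    ##           ┃            
     ..    #          ┃            
            ##        ┃            
              #       ┃            
               ##     ┃            
                 #    ┃            
━━━━━━━━━━━━━━━━━━━━━━┛            
                                   
                                   
                                   
     ┏━━━━━━━━━━━━━━━━━━━━━━┓      
     ┃ Minesweeper          ┃      
     ┠──────────────────────┨      
     ┃■■■■■■■■■■            ┃      
     ┃■■■■■■■■■■            ┃      
     ┃■■■■■■■■■■            ┃      
     ┃■■■■■■■■■■            ┃      


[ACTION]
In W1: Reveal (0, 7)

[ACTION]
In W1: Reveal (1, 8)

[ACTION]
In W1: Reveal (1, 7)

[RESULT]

. ##**   ..           ┃            
*** #  ..             ┃            
.    ..               ┃            
.  ..  #              ┃            
 ..     #             ┃            
.  ..    ##           ┃            
     ..    #          ┃            
            ##        ┃            
              #       ┃            
               ##     ┃            
                 #    ┃            
━━━━━━━━━━━━━━━━━━━━━━┛            
                                   
                                   
                                   
     ┏━━━━━━━━━━━━━━━━━━━━━━┓      
     ┃ Minesweeper          ┃      
     ┠──────────────────────┨      
     ┃■■■■■■■1■■            ┃      
     ┃■■■■■■■23■            ┃      
     ┃■■■■■■■■■■            ┃      
     ┃■■■■■■■■■■            ┃      


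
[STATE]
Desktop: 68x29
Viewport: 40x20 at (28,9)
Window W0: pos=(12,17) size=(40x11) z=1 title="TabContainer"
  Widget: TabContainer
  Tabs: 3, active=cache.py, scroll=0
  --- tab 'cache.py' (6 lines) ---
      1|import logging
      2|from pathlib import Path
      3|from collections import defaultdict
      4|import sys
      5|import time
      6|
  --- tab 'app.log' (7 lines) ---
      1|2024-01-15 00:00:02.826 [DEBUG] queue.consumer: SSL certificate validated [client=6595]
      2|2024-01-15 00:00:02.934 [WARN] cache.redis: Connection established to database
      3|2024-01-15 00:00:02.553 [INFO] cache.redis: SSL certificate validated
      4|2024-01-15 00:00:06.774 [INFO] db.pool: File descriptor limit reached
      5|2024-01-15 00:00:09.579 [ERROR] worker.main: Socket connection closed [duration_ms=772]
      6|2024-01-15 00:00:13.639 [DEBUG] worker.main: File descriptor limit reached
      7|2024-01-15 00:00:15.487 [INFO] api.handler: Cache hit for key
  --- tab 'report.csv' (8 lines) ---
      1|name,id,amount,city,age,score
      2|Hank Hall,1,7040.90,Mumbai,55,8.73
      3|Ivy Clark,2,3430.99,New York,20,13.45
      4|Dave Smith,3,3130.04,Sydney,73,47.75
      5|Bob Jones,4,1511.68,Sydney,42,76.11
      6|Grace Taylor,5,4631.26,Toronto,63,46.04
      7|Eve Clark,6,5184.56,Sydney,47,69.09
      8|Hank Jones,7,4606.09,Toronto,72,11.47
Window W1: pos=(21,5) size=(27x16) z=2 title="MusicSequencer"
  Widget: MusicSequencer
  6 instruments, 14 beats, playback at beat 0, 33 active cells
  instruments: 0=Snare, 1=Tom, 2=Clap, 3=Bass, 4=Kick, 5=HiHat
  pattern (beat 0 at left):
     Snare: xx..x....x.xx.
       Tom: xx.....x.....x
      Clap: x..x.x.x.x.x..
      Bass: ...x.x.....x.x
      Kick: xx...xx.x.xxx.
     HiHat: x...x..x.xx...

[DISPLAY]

██··█····█·██·     ┃                    
██·····█·····█     ┃                    
█··█·█·█·█·█··     ┃                    
···█·█·····█·█     ┃                    
██···██·█·███·     ┃                    
█···█··█·██···     ┃                    
                   ┃                    
                   ┃                    
                   ┃━━━┓                
                   ┃   ┃                
                   ┃───┨                
━━━━━━━━━━━━━━━━━━━┛   ┃                
───────────────────────┃                
                       ┃                
port Path              ┃                
s import defaultdict   ┃                
                       ┃                
                       ┃                
━━━━━━━━━━━━━━━━━━━━━━━┛                
                                        


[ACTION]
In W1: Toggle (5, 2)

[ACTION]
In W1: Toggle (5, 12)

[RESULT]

██··█····█·██·     ┃                    
██·····█·····█     ┃                    
█··█·█·█·█·█··     ┃                    
···█·█·····█·█     ┃                    
██···██·█·███·     ┃                    
█·█·█··█·██·█·     ┃                    
                   ┃                    
                   ┃                    
                   ┃━━━┓                
                   ┃   ┃                
                   ┃───┨                
━━━━━━━━━━━━━━━━━━━┛   ┃                
───────────────────────┃                
                       ┃                
port Path              ┃                
s import defaultdict   ┃                
                       ┃                
                       ┃                
━━━━━━━━━━━━━━━━━━━━━━━┛                
                                        


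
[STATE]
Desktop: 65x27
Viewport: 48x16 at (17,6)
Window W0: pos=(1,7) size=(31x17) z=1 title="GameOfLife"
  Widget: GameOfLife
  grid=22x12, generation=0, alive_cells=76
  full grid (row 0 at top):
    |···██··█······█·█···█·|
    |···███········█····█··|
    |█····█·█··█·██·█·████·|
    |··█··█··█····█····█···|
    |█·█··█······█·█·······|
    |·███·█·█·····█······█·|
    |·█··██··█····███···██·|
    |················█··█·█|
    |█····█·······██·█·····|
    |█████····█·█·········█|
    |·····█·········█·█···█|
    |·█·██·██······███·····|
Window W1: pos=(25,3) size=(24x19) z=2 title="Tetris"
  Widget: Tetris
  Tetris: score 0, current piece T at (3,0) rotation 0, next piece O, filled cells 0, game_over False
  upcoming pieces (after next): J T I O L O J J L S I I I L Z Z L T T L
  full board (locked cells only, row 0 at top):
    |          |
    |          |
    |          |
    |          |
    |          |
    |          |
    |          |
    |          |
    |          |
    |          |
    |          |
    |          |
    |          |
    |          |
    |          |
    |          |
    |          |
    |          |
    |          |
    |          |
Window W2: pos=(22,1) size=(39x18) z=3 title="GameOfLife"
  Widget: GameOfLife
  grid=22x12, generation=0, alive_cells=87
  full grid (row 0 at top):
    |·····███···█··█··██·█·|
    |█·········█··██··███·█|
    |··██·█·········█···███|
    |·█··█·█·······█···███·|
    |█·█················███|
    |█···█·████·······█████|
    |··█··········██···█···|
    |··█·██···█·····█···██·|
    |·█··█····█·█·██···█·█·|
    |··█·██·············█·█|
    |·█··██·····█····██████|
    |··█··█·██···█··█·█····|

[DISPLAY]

     ┃█·········█··██··███·█               ┃    
━━━━━┃··██·█·········█···███               ┃    
     ┃·█··█·█·······█···███·               ┃    
─────┃█·█················███               ┃    
     ┃█···█·████·······█████               ┃    
·█···┃··█··········██···█···               ┃    
····█┃··█·██···█·····█···██·               ┃    
█·███┃·█··█····█·█·██···█·█·               ┃    
···█·┃··█·██·············█·█               ┃    
·····┃·█··██·····█····██████               ┃    
·····┃··█··█·██···█··█·█····               ┃    
█···█┃                                     ┃    
·█··█┗━━━━━━━━━━━━━━━━━━━━━━━━━━━━━━━━━━━━━┛    
·█····· ┃          │           ┃                
······█ ┃          │           ┃                
█·█···█ ┗━━━━━━━━━━━━━━━━━━━━━━┛                


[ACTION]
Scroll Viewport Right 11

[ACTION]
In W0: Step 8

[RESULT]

     ┃█·········█··██··███·█               ┃    
━━━━━┃··██·█·········█···███               ┃    
     ┃·█··█·█·······█···███·               ┃    
─────┃█·█················███               ┃    
     ┃█···█·████·······█████               ┃    
·█·██┃··█··········██···█···               ┃    
·█·██┃··█·██···█·····█···██·               ┃    
·█···┃·█··█····█·█·██···█·█·               ┃    
·██··┃··█·██·············█·█               ┃    
·····┃·█··██·····█····██████               ┃    
·····┃··█··█·██···█··█·█····               ┃    
·····┃                                     ┃    
█·█··┗━━━━━━━━━━━━━━━━━━━━━━━━━━━━━━━━━━━━━┛    
·██···· ┃          │           ┃                
······· ┃          │           ┃                
······· ┗━━━━━━━━━━━━━━━━━━━━━━┛                


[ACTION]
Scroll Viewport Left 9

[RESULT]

              ┃█·········█··██··███·█           
━━━━━━━━━━━━━━┃··██·█·········█···███           
fLife         ┃·█··█·█·······█···███·           
──────────────┃█·█················███           
              ┃█···█·████·······█████           
······█···█·██┃··█··········██···█···           
·····█····█·██┃··█·██···█·····█···██·           
·····█····█···┃·█··█····█·█·██···█·█·           
·██···█···██··┃··█·██·············█·█           
·██···█·······┃·█··██·····█····██████           
█████·········┃··█··█·██···█··█·█····           
█···██··█·····┃                                 
········██·█··┗━━━━━━━━━━━━━━━━━━━━━━━━━━━━━━━━━
······█·█·██···· ┃          │           ┃       
················ ┃          │           ┃       
················ ┗━━━━━━━━━━━━━━━━━━━━━━┛       


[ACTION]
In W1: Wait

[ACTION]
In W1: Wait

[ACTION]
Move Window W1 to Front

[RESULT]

              ┃█·┃          │Next:      ┃       
━━━━━━━━━━━━━━┃··┃          │▓▓         ┃       
fLife         ┃·█┃          │▓▓         ┃       
──────────────┃█·┃          │           ┃       
              ┃█·┃          │           ┃       
······█···█·██┃··┃          │           ┃       
·····█····█·██┃··┃          │Score:     ┃       
·····█····█···┃·█┃          │0          ┃       
·██···█···██··┃··┃          │           ┃       
·██···█·······┃·█┃          │           ┃       
█████·········┃··┃          │           ┃       
█···██··█·····┃  ┃          │           ┃       
········██·█··┗━━┃          │           ┃━━━━━━━
······█·█·██···· ┃          │           ┃       
················ ┃          │           ┃       
················ ┗━━━━━━━━━━━━━━━━━━━━━━┛       


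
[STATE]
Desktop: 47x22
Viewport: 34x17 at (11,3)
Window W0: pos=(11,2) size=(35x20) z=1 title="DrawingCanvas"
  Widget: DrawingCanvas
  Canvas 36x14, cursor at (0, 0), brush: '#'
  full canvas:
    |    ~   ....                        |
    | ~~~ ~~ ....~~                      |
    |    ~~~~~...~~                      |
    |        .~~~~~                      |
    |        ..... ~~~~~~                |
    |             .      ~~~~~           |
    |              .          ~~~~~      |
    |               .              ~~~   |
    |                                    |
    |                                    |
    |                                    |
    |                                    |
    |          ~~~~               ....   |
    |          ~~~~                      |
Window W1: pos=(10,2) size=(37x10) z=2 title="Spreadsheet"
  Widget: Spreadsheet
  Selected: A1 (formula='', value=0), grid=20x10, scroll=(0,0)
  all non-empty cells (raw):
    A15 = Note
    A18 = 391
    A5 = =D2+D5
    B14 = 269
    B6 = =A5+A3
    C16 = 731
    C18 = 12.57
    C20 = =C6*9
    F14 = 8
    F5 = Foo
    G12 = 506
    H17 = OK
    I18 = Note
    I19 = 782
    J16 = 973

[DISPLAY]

 Spreadsheet                      
──────────────────────────────────
A1:                               
       A       B       C       D  
----------------------------------
  1      [0]       0       0      
  2        0       0       0      
  3        0       0       0      
━━━━━━━━━━━━━━━━━━━━━━━━━━━━━━━━━━
┃               .              ~~~
┃                                 
┃                                 
┃                                 
┃                                 
┃          ~~~~               ....
┃          ~~~~                   
┃                                 


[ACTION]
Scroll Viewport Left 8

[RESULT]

       ┃ Spreadsheet              
       ┠──────────────────────────
       ┃A1:                       
       ┃       A       B       C  
       ┃--------------------------
       ┃  1      [0]       0      
       ┃  2        0       0      
       ┃  3        0       0      
       ┗━━━━━━━━━━━━━━━━━━━━━━━━━━
        ┃               .         
        ┃                         
        ┃                         
        ┃                         
        ┃                         
        ┃          ~~~~           
        ┃          ~~~~           
        ┃                         


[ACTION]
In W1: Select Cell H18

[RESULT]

       ┃ Spreadsheet              
       ┠──────────────────────────
       ┃H18:                      
       ┃       A       B       C  
       ┃--------------------------
       ┃  1        0       0      
       ┃  2        0       0      
       ┃  3        0       0      
       ┗━━━━━━━━━━━━━━━━━━━━━━━━━━
        ┃               .         
        ┃                         
        ┃                         
        ┃                         
        ┃                         
        ┃          ~~~~           
        ┃          ~~~~           
        ┃                         


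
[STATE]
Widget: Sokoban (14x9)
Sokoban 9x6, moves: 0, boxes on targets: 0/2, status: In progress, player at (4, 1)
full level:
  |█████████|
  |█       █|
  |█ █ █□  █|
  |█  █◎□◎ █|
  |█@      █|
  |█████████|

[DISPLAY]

█████████     
█       █     
█ █ █□  █     
█  █◎□◎ █     
█@      █     
█████████     
Moves: 0  0/2 
              
              


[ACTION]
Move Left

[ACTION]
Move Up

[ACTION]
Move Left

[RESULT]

█████████     
█       █     
█ █ █□  █     
█@ █◎□◎ █     
█       █     
█████████     
Moves: 1  0/2 
              
              


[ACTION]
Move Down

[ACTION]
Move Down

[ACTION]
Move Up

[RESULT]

█████████     
█       █     
█ █ █□  █     
█@ █◎□◎ █     
█       █     
█████████     
Moves: 3  0/2 
              
              


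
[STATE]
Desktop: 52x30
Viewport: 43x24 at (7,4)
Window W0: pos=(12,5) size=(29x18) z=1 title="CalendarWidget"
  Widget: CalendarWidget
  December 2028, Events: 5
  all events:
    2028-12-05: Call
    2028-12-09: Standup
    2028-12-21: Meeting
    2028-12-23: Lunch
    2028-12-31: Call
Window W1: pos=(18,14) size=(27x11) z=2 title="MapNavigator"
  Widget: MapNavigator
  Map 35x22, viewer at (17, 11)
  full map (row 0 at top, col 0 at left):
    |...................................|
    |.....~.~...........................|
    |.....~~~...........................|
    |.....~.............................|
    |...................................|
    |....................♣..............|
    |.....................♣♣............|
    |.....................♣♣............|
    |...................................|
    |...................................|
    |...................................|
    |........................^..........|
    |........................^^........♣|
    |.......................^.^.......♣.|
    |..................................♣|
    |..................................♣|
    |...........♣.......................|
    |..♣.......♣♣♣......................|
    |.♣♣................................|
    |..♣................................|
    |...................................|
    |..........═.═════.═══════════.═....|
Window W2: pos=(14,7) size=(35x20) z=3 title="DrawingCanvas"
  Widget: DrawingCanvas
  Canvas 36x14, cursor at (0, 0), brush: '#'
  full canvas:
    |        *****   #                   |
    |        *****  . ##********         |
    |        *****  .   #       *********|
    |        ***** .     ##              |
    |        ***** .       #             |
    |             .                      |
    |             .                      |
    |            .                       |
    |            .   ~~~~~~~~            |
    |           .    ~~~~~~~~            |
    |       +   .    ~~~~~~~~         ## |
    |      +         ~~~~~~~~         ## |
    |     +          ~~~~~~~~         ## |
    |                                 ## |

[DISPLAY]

                                           
     ┏━━━━━━━━━━━━━━━━━━━━━━━━━━━┓         
     ┃ CalendarWidget            ┃         
     ┠─┏━━━━━━━━━━━━━━━━━━━━━━━━━━━━━━━━━┓ 
     ┃ ┃ DrawingCanvas                   ┃ 
     ┃M┠─────────────────────────────────┨ 
     ┃ ┃+       *****   #                ┃ 
     ┃ ┃        *****  . ##********      ┃ 
     ┃1┃        *****  .   #       ******┃ 
     ┃1┃        ***** .     ##           ┃ 
     ┃2┃        ***** .       #          ┃ 
     ┃ ┃             .                   ┃ 
     ┃ ┃             .                   ┃ 
     ┃ ┃            .                    ┃ 
     ┃ ┃            .   ~~~~~~~~         ┃ 
     ┃ ┃           .    ~~~~~~~~         ┃ 
     ┃ ┃       +   .    ~~~~~~~~         ┃ 
     ┃ ┃      +         ~~~~~~~~         ┃ 
     ┗━┃     +          ~~~~~~~~         ┃ 
       ┃                                 ┃ 
       ┃                                 ┃ 
       ┃                                 ┃ 
       ┗━━━━━━━━━━━━━━━━━━━━━━━━━━━━━━━━━┛ 
                                           


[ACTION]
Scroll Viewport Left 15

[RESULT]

                                           
            ┏━━━━━━━━━━━━━━━━━━━━━━━━━━━┓  
            ┃ CalendarWidget            ┃  
            ┠─┏━━━━━━━━━━━━━━━━━━━━━━━━━━━━
            ┃ ┃ DrawingCanvas              
            ┃M┠────────────────────────────
            ┃ ┃+       *****   #           
            ┃ ┃        *****  . ##******** 
            ┃1┃        *****  .   #       *
            ┃1┃        ***** .     ##      
            ┃2┃        ***** .       #     
            ┃ ┃             .              
            ┃ ┃             .              
            ┃ ┃            .               
            ┃ ┃            .   ~~~~~~~~    
            ┃ ┃           .    ~~~~~~~~    
            ┃ ┃       +   .    ~~~~~~~~    
            ┃ ┃      +         ~~~~~~~~    
            ┗━┃     +          ~~~~~~~~    
              ┃                            
              ┃                            
              ┃                            
              ┗━━━━━━━━━━━━━━━━━━━━━━━━━━━━
                                           


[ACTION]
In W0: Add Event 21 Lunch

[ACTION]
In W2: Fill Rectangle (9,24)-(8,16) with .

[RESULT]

                                           
            ┏━━━━━━━━━━━━━━━━━━━━━━━━━━━┓  
            ┃ CalendarWidget            ┃  
            ┠─┏━━━━━━━━━━━━━━━━━━━━━━━━━━━━
            ┃ ┃ DrawingCanvas              
            ┃M┠────────────────────────────
            ┃ ┃+       *****   #           
            ┃ ┃        *****  . ##******** 
            ┃1┃        *****  .   #       *
            ┃1┃        ***** .     ##      
            ┃2┃        ***** .       #     
            ┃ ┃             .              
            ┃ ┃             .              
            ┃ ┃            .               
            ┃ ┃            .   .........   
            ┃ ┃           .    .........   
            ┃ ┃       +   .    ~~~~~~~~    
            ┃ ┃      +         ~~~~~~~~    
            ┗━┃     +          ~~~~~~~~    
              ┃                            
              ┃                            
              ┃                            
              ┗━━━━━━━━━━━━━━━━━━━━━━━━━━━━
                                           


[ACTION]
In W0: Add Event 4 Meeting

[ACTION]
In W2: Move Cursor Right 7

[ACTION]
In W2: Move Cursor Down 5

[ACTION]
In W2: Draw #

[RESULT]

                                           
            ┏━━━━━━━━━━━━━━━━━━━━━━━━━━━┓  
            ┃ CalendarWidget            ┃  
            ┠─┏━━━━━━━━━━━━━━━━━━━━━━━━━━━━
            ┃ ┃ DrawingCanvas              
            ┃M┠────────────────────────────
            ┃ ┃        *****   #           
            ┃ ┃        *****  . ##******** 
            ┃1┃        *****  .   #       *
            ┃1┃        ***** .     ##      
            ┃2┃        ***** .       #     
            ┃ ┃       #     .              
            ┃ ┃             .              
            ┃ ┃            .               
            ┃ ┃            .   .........   
            ┃ ┃           .    .........   
            ┃ ┃       +   .    ~~~~~~~~    
            ┃ ┃      +         ~~~~~~~~    
            ┗━┃     +          ~~~~~~~~    
              ┃                            
              ┃                            
              ┃                            
              ┗━━━━━━━━━━━━━━━━━━━━━━━━━━━━
                                           
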